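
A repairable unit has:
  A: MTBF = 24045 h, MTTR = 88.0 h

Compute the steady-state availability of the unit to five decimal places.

A(A) = MTBF/(MTBF+MTTR) = 24045/(24045+88.0) = 0.99635

0.99635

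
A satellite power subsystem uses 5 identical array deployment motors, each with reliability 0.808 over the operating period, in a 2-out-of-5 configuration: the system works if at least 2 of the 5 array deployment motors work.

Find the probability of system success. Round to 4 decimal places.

0.9942

R = Σ_{i=2}^{5} C(5,i) p^i (1−p)^{5−i} with p = 0.808
C(5,2)·0.808^2·0.192^3 = 0.046209
C(5,3)·0.808^3·0.192^2 = 0.194463
C(5,4)·0.808^4·0.192^1 = 0.409182
C(5,5)·0.808^5·0.192^0 = 0.344395
Sum = 0.9942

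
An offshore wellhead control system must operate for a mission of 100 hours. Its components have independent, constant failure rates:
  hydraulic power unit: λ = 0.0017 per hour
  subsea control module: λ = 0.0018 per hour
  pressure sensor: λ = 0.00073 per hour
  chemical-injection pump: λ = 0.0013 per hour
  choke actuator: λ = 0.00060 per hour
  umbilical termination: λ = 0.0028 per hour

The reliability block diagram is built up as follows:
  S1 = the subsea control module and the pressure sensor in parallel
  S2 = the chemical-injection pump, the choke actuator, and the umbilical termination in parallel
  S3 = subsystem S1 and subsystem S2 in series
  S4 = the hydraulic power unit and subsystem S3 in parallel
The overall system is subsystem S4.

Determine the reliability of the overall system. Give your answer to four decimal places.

R(hydraulic power unit) = exp(−0.0017 × 100) = 0.843665
R(subsea control module) = exp(−0.0018 × 100) = 0.835270
R(pressure sensor) = exp(−0.00073 × 100) = 0.929601
R(chemical-injection pump) = exp(−0.0013 × 100) = 0.878095
R(choke actuator) = exp(−0.00060 × 100) = 0.941765
R(umbilical termination) = exp(−0.0028 × 100) = 0.755784
Parallel (subsea control module and pressure sensor): 1 − (1 − 0.835270)(1 − 0.929601) = 0.988403
Parallel (chemical-injection pump, choke actuator, and umbilical termination): 1 − (1 − 0.878095)(1 − 0.941765)(1 − 0.755784) = 0.998266
Series ([0.988403] and [0.998266]): 0.988403 × 0.998266 = 0.986689
Parallel (hydraulic power unit and [0.986689]): 1 − (1 − 0.843665)(1 − 0.986689) = 0.9979

0.9979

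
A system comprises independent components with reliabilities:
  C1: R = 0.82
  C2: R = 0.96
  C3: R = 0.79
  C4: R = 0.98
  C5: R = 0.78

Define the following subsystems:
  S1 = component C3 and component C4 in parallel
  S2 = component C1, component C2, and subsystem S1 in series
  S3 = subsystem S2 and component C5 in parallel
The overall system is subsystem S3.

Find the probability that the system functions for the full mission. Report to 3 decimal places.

Parallel (C3 and C4): 1 − (1 − 0.79000)(1 − 0.98000) = 0.99580
Series (C1, C2, and [0.99580]): 0.82000 × 0.96000 × 0.99580 = 0.78389
Parallel ([0.78389] and C5): 1 − (1 − 0.78389)(1 − 0.78000) = 0.952

0.952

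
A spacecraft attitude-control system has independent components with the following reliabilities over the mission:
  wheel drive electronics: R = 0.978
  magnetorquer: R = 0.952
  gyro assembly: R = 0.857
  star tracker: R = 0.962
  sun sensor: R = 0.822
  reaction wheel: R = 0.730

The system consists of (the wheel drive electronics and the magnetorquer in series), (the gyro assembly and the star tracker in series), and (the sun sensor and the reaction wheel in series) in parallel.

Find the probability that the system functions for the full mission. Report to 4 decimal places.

0.9952

Series (wheel drive electronics and magnetorquer): 0.978000 × 0.952000 = 0.931056
Series (gyro assembly and star tracker): 0.857000 × 0.962000 = 0.824434
Series (sun sensor and reaction wheel): 0.822000 × 0.730000 = 0.600060
Parallel ([0.931056], [0.824434], and [0.600060]): 1 − (1 − 0.931056)(1 − 0.824434)(1 − 0.600060) = 0.9952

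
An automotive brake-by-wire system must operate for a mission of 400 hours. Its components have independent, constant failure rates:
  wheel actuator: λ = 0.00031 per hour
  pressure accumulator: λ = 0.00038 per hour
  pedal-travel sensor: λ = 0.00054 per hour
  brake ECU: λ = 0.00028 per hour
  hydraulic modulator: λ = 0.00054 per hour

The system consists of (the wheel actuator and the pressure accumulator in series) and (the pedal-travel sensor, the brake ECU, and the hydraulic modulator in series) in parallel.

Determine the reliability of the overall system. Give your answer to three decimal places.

R(wheel actuator) = exp(−0.00031 × 400) = 0.88338
R(pressure accumulator) = exp(−0.00038 × 400) = 0.85899
R(pedal-travel sensor) = exp(−0.00054 × 400) = 0.80574
R(brake ECU) = exp(−0.00028 × 400) = 0.89404
R(hydraulic modulator) = exp(−0.00054 × 400) = 0.80574
Series (wheel actuator and pressure accumulator): 0.88338 × 0.85899 = 0.75881
Series (pedal-travel sensor, brake ECU, and hydraulic modulator): 0.80574 × 0.89404 × 0.80574 = 0.58043
Parallel ([0.75881] and [0.58043]): 1 − (1 − 0.75881)(1 − 0.58043) = 0.899

0.899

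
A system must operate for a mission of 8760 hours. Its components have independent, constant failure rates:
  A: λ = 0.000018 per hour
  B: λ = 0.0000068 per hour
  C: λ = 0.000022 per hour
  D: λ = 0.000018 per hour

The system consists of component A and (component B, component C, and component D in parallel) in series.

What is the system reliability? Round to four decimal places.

0.8529

R(A) = exp(−0.000018 × 8760) = 0.854123
R(B) = exp(−0.0000068 × 8760) = 0.942171
R(C) = exp(−0.000022 × 8760) = 0.824713
R(D) = exp(−0.000018 × 8760) = 0.854123
Parallel (B, C, and D): 1 − (1 − 0.942171)(1 − 0.824713)(1 − 0.854123) = 0.998521
Series (A and [0.998521]): 0.854123 × 0.998521 = 0.8529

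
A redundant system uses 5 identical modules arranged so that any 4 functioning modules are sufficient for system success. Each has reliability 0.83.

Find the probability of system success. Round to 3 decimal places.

0.797

R = Σ_{i=4}^{5} C(5,i) p^i (1−p)^{5−i} with p = 0.83
C(5,4)·0.83^4·0.17^1 = 0.40340
C(5,5)·0.83^5·0.17^0 = 0.39390
Sum = 0.797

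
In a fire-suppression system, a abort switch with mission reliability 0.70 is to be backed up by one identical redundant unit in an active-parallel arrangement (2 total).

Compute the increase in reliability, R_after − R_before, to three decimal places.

R_before = 0.70
R_after = 1 − (1 − 0.70)^2 = 0.910
ΔR = 0.910 − 0.70 = 0.210

0.210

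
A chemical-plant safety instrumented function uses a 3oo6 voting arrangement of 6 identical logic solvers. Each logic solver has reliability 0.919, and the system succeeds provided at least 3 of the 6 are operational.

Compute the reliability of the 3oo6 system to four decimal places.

R = Σ_{i=3}^{6} C(6,i) p^i (1−p)^{6−i} with p = 0.919
C(6,3)·0.919^3·0.081^3 = 0.008250
C(6,4)·0.919^4·0.081^2 = 0.070198
C(6,5)·0.919^5·0.081^1 = 0.318577
C(6,6)·0.919^6·0.081^0 = 0.602411
Sum = 0.9994

0.9994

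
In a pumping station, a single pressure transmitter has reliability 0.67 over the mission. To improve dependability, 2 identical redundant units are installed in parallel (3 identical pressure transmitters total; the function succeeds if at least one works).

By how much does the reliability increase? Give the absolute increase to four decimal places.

R_before = 0.67
R_after = 1 − (1 − 0.67)^3 = 0.9641
ΔR = 0.9641 − 0.67 = 0.2941

0.2941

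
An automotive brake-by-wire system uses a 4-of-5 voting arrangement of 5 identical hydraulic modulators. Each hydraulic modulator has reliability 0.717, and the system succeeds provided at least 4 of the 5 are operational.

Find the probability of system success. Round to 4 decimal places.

R = Σ_{i=4}^{5} C(5,i) p^i (1−p)^{5−i} with p = 0.717
C(5,4)·0.717^4·0.283^1 = 0.373967
C(5,5)·0.717^5·0.283^0 = 0.189494
Sum = 0.5635

0.5635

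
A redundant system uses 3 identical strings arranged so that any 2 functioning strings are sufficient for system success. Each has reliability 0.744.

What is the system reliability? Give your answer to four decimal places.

0.8369

R = Σ_{i=2}^{3} C(3,i) p^i (1−p)^{3−i} with p = 0.744
C(3,2)·0.744^2·0.256^1 = 0.425116
C(3,3)·0.744^3·0.256^0 = 0.411831
Sum = 0.8369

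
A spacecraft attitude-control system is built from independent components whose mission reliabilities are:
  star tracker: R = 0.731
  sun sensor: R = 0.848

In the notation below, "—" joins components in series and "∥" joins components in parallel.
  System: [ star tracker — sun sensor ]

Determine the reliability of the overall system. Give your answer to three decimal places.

Series (star tracker and sun sensor): 0.73100 × 0.84800 = 0.620

0.620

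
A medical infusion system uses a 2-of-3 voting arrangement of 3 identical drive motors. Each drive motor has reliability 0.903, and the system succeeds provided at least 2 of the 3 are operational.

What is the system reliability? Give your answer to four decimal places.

0.9736

R = Σ_{i=2}^{3} C(3,i) p^i (1−p)^{3−i} with p = 0.903
C(3,2)·0.903^2·0.097^1 = 0.237284
C(3,3)·0.903^3·0.097^0 = 0.736314
Sum = 0.9736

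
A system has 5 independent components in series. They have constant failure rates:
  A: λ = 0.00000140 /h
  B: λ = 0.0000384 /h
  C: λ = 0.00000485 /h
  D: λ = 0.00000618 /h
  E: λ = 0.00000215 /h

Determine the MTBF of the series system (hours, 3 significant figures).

18900

Series of exponential components: λ_sys = Σ λ_i
λ_sys = 0.00000140 + 0.0000384 + 0.00000485 + 0.00000618 + 0.00000215 = 5.2980e-05 /h
MTBF = 1 / λ_sys = 18900 h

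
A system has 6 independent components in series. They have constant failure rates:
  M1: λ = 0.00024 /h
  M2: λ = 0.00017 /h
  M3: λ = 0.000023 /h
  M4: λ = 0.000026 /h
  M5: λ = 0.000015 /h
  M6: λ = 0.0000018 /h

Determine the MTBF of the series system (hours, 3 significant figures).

2100

Series of exponential components: λ_sys = Σ λ_i
λ_sys = 0.00024 + 0.00017 + 0.000023 + 0.000026 + 0.000015 + 0.0000018 = 4.7580e-04 /h
MTBF = 1 / λ_sys = 2100 h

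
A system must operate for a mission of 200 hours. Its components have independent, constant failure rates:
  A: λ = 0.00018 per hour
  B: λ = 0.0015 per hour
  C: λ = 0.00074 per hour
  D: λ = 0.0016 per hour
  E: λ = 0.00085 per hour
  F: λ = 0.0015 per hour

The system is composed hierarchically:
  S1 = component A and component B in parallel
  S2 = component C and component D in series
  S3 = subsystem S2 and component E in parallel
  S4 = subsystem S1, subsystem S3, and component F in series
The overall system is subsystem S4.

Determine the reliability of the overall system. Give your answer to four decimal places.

R(A) = exp(−0.00018 × 200) = 0.964640
R(B) = exp(−0.0015 × 200) = 0.740818
R(C) = exp(−0.00074 × 200) = 0.862431
R(D) = exp(−0.0016 × 200) = 0.726149
R(E) = exp(−0.00085 × 200) = 0.843665
R(F) = exp(−0.0015 × 200) = 0.740818
Parallel (A and B): 1 − (1 − 0.964640)(1 − 0.740818) = 0.990835
Series (C and D): 0.862431 × 0.726149 = 0.626253
Parallel ([0.626253] and E): 1 − (1 − 0.626253)(1 − 0.843665) = 0.941570
Series ([0.990835], [0.941570], and F): 0.990835 × 0.941570 × 0.740818 = 0.6911

0.6911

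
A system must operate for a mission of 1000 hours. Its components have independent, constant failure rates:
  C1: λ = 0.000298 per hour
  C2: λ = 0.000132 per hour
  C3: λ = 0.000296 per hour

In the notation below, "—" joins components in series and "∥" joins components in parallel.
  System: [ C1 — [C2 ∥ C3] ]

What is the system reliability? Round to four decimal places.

R(C1) = exp(−0.000298 × 1000) = 0.742301
R(C2) = exp(−0.000132 × 1000) = 0.876341
R(C3) = exp(−0.000296 × 1000) = 0.743787
Parallel (C2 and C3): 1 − (1 − 0.876341)(1 − 0.743787) = 0.968317
Series (C1 and [0.968317]): 0.742301 × 0.968317 = 0.7188

0.7188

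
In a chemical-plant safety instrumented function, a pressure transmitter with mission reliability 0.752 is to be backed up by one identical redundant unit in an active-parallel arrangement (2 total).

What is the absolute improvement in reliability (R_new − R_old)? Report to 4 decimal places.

R_before = 0.752
R_after = 1 − (1 − 0.752)^2 = 0.9385
ΔR = 0.9385 − 0.752 = 0.1865

0.1865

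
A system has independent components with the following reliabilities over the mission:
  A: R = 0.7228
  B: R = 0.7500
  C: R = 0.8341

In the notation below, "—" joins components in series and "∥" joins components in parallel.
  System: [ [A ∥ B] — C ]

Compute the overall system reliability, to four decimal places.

Parallel (A and B): 1 − (1 − 0.722800)(1 − 0.750000) = 0.930700
Series ([0.930700] and C): 0.930700 × 0.834100 = 0.7763

0.7763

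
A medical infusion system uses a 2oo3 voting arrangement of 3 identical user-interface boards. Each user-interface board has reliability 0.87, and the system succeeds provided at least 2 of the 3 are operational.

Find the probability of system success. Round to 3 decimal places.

0.954

R = Σ_{i=2}^{3} C(3,i) p^i (1−p)^{3−i} with p = 0.87
C(3,2)·0.87^2·0.13^1 = 0.29519
C(3,3)·0.87^3·0.13^0 = 0.65850
Sum = 0.954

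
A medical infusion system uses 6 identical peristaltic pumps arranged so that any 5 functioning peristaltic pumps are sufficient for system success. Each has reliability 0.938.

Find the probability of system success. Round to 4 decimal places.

R = Σ_{i=5}^{6} C(6,i) p^i (1−p)^{6−i} with p = 0.938
C(6,5)·0.938^5·0.062^1 = 0.270120
C(6,6)·0.938^6·0.062^0 = 0.681110
Sum = 0.9512

0.9512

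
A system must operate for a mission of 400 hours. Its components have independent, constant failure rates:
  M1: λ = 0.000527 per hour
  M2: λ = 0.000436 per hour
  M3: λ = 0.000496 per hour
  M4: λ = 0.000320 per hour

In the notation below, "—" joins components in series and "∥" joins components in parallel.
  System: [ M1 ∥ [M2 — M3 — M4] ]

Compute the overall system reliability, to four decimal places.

R(M1) = exp(−0.000527 × 400) = 0.809936
R(M2) = exp(−0.000436 × 400) = 0.839961
R(M3) = exp(−0.000496 × 400) = 0.820042
R(M4) = exp(−0.000320 × 400) = 0.879853
Series (M2, M3, and M4): 0.839961 × 0.820042 × 0.879853 = 0.606046
Parallel (M1 and [0.606046]): 1 − (1 − 0.809936)(1 − 0.606046) = 0.9251

0.9251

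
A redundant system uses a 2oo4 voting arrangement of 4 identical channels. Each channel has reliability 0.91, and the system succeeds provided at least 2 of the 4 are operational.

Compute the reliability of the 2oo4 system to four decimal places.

R = Σ_{i=2}^{4} C(4,i) p^i (1−p)^{4−i} with p = 0.91
C(4,2)·0.91^2·0.09^2 = 0.040246
C(4,3)·0.91^3·0.09^1 = 0.271286
C(4,4)·0.91^4·0.09^0 = 0.685750
Sum = 0.9973

0.9973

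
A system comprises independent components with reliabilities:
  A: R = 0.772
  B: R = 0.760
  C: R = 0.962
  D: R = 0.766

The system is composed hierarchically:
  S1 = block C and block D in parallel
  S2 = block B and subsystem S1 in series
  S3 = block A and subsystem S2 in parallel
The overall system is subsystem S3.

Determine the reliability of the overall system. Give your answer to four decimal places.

0.9437

Parallel (C and D): 1 − (1 − 0.962000)(1 − 0.766000) = 0.991108
Series (B and [0.991108]): 0.760000 × 0.991108 = 0.753242
Parallel (A and [0.753242]): 1 − (1 − 0.772000)(1 − 0.753242) = 0.9437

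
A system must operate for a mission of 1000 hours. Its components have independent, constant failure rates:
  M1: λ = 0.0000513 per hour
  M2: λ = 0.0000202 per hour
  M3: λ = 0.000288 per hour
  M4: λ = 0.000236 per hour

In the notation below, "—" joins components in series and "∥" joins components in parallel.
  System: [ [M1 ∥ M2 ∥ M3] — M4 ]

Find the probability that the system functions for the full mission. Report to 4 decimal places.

R(M1) = exp(−0.0000513 × 1000) = 0.949994
R(M2) = exp(−0.0000202 × 1000) = 0.980003
R(M3) = exp(−0.000288 × 1000) = 0.749762
R(M4) = exp(−0.000236 × 1000) = 0.789781
Parallel (M1, M2, and M3): 1 − (1 − 0.949994)(1 − 0.980003)(1 − 0.749762) = 0.999750
Series ([0.999750] and M4): 0.999750 × 0.789781 = 0.7896

0.7896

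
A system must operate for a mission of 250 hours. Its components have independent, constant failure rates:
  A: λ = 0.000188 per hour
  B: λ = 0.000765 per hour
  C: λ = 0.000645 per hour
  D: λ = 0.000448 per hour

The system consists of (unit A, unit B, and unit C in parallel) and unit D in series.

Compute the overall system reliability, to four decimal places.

R(A) = exp(−0.000188 × 250) = 0.954087
R(B) = exp(−0.000765 × 250) = 0.825926
R(C) = exp(−0.000645 × 250) = 0.851079
R(D) = exp(−0.000448 × 250) = 0.894044
Parallel (A, B, and C): 1 − (1 − 0.954087)(1 − 0.825926)(1 − 0.851079) = 0.998810
Series ([0.998810] and D): 0.998810 × 0.894044 = 0.8930

0.8930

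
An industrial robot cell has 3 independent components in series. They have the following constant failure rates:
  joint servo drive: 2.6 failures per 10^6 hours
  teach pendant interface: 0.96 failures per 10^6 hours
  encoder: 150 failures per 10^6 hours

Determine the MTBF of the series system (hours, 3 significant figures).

Series of exponential components: λ_sys = Σ λ_i
λ_sys = 0.0000026 + 0.00000096 + 0.00015 = 1.5356e-04 /h
MTBF = 1 / λ_sys = 6510 h

6510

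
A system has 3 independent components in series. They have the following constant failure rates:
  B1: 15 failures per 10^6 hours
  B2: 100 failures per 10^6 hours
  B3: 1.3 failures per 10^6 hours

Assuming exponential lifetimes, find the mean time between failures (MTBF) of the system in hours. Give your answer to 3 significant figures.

Series of exponential components: λ_sys = Σ λ_i
λ_sys = 0.000015 + 0.00010 + 0.0000013 = 1.1630e-04 /h
MTBF = 1 / λ_sys = 8600 h

8600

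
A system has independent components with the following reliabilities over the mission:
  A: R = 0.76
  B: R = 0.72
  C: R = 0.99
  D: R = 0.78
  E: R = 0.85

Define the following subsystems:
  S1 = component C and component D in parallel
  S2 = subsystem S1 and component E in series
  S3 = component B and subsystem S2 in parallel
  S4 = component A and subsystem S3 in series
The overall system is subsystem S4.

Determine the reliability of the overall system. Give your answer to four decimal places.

0.7277

Parallel (C and D): 1 − (1 − 0.990000)(1 − 0.780000) = 0.997800
Series ([0.997800] and E): 0.997800 × 0.850000 = 0.848130
Parallel (B and [0.848130]): 1 − (1 − 0.720000)(1 − 0.848130) = 0.957476
Series (A and [0.957476]): 0.760000 × 0.957476 = 0.7277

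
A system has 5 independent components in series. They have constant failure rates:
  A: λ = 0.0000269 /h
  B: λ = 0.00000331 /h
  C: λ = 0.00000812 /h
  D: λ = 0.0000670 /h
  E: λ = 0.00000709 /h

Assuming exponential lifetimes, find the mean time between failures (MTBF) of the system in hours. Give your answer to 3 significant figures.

Series of exponential components: λ_sys = Σ λ_i
λ_sys = 0.0000269 + 0.00000331 + 0.00000812 + 0.0000670 + 0.00000709 = 1.1242e-04 /h
MTBF = 1 / λ_sys = 8900 h

8900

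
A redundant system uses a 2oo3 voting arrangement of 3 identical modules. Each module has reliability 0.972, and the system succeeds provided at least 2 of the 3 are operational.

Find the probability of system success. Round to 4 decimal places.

0.9977

R = Σ_{i=2}^{3} C(3,i) p^i (1−p)^{3−i} with p = 0.972
C(3,2)·0.972^2·0.028^1 = 0.079362
C(3,3)·0.972^3·0.028^0 = 0.918330
Sum = 0.9977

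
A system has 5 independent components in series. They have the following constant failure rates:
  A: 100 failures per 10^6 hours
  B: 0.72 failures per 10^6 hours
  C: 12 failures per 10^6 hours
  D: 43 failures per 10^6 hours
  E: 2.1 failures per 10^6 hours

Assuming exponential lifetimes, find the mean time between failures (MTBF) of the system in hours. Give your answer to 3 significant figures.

Series of exponential components: λ_sys = Σ λ_i
λ_sys = 0.00010 + 0.00000072 + 0.000012 + 0.000043 + 0.0000021 = 1.5782e-04 /h
MTBF = 1 / λ_sys = 6340 h

6340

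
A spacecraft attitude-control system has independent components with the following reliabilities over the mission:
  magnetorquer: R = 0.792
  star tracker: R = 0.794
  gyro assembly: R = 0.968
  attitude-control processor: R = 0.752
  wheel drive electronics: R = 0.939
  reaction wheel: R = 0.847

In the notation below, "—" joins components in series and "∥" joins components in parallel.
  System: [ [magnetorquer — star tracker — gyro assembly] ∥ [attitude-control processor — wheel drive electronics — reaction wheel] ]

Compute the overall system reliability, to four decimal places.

Series (magnetorquer, star tracker, and gyro assembly): 0.792000 × 0.794000 × 0.968000 = 0.608725
Series (attitude-control processor, wheel drive electronics, and reaction wheel): 0.752000 × 0.939000 × 0.847000 = 0.598090
Parallel ([0.608725] and [0.598090]): 1 − (1 − 0.608725)(1 − 0.598090) = 0.8427

0.8427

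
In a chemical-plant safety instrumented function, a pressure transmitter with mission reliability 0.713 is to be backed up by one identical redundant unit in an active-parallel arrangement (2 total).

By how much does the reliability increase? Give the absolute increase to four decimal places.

0.2046

R_before = 0.713
R_after = 1 − (1 − 0.713)^2 = 0.9176
ΔR = 0.9176 − 0.713 = 0.2046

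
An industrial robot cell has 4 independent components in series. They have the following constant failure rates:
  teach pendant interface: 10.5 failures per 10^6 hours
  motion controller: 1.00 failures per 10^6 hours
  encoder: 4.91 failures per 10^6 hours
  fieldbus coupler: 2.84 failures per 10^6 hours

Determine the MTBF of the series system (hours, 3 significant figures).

Series of exponential components: λ_sys = Σ λ_i
λ_sys = 0.0000105 + 0.00000100 + 0.00000491 + 0.00000284 = 1.9250e-05 /h
MTBF = 1 / λ_sys = 51900 h

51900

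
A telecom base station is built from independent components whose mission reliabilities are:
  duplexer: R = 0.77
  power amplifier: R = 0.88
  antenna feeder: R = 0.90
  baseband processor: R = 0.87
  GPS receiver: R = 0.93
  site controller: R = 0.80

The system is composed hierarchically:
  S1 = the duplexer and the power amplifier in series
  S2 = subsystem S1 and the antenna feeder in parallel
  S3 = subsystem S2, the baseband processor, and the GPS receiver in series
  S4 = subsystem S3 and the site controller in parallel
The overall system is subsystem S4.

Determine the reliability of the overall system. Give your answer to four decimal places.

Series (duplexer and power amplifier): 0.770000 × 0.880000 = 0.677600
Parallel ([0.677600] and antenna feeder): 1 − (1 − 0.677600)(1 − 0.900000) = 0.967760
Series ([0.967760], baseband processor, and GPS receiver): 0.967760 × 0.870000 × 0.930000 = 0.783015
Parallel ([0.783015] and site controller): 1 − (1 − 0.783015)(1 − 0.800000) = 0.9566

0.9566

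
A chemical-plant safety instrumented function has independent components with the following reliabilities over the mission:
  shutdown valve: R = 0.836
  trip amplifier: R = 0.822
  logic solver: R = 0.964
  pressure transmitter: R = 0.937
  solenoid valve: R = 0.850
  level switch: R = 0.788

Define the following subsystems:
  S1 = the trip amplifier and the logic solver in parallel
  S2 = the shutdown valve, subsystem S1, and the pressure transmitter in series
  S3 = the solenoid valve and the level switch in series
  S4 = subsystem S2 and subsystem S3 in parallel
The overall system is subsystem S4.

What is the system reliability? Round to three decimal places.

0.927

Parallel (trip amplifier and logic solver): 1 − (1 − 0.82200)(1 − 0.96400) = 0.99359
Series (shutdown valve, [0.99359], and pressure transmitter): 0.83600 × 0.99359 × 0.93700 = 0.77831
Series (solenoid valve and level switch): 0.85000 × 0.78800 = 0.66980
Parallel ([0.77831] and [0.66980]): 1 − (1 − 0.77831)(1 − 0.66980) = 0.927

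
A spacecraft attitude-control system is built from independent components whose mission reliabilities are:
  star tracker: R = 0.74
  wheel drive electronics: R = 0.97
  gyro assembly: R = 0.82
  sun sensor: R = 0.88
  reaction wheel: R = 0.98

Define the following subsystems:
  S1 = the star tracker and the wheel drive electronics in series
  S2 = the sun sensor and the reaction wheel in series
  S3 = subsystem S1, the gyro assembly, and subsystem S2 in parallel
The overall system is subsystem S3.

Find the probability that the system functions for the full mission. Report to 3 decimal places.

0.993

Series (star tracker and wheel drive electronics): 0.74000 × 0.97000 = 0.71780
Series (sun sensor and reaction wheel): 0.88000 × 0.98000 = 0.86240
Parallel ([0.71780], gyro assembly, and [0.86240]): 1 − (1 − 0.71780)(1 − 0.82000)(1 − 0.86240) = 0.993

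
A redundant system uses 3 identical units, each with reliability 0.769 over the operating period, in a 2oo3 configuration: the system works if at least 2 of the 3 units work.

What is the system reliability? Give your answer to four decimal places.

R = Σ_{i=2}^{3} C(3,i) p^i (1−p)^{3−i} with p = 0.769
C(3,2)·0.769^2·0.231^1 = 0.409813
C(3,3)·0.769^3·0.231^0 = 0.454757
Sum = 0.8646

0.8646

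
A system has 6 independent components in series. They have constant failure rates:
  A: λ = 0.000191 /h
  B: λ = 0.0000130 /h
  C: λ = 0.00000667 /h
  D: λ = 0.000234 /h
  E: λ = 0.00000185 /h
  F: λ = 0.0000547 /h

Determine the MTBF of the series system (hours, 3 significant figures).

2000

Series of exponential components: λ_sys = Σ λ_i
λ_sys = 0.000191 + 0.0000130 + 0.00000667 + 0.000234 + 0.00000185 + 0.0000547 = 5.0122e-04 /h
MTBF = 1 / λ_sys = 2000 h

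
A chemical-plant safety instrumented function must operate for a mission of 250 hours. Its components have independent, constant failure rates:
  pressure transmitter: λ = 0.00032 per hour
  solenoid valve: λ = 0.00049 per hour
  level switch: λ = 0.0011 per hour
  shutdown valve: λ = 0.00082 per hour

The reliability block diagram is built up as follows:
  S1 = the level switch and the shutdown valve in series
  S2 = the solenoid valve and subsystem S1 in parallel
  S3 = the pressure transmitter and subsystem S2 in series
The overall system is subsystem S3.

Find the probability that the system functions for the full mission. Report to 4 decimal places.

0.8825

R(pressure transmitter) = exp(−0.00032 × 250) = 0.923116
R(solenoid valve) = exp(−0.00049 × 250) = 0.884706
R(level switch) = exp(−0.0011 × 250) = 0.759572
R(shutdown valve) = exp(−0.00082 × 250) = 0.814647
Series (level switch and shutdown valve): 0.759572 × 0.814647 = 0.618783
Parallel (solenoid valve and [0.618783]): 1 − (1 − 0.884706)(1 − 0.618783) = 0.956048
Series (pressure transmitter and [0.956048]): 0.923116 × 0.956048 = 0.8825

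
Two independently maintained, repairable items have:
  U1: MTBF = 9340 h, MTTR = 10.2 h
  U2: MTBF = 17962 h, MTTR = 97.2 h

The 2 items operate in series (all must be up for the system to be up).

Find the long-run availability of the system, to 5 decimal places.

0.99353

A(U1) = MTBF/(MTBF+MTTR) = 9340/(9340+10.2) = 0.998909
A(U2) = MTBF/(MTBF+MTTR) = 17962/(17962+97.2) = 0.994618
Series availability: 0.998909 × 0.994618 = 0.99353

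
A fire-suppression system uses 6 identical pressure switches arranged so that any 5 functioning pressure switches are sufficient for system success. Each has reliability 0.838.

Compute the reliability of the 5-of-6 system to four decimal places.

R = Σ_{i=5}^{6} C(6,i) p^i (1−p)^{6−i} with p = 0.838
C(6,5)·0.838^5·0.162^1 = 0.401686
C(6,6)·0.838^6·0.162^0 = 0.346309
Sum = 0.7480

0.7480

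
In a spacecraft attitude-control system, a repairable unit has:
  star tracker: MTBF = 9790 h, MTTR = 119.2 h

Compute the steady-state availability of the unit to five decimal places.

0.98797

A(star tracker) = MTBF/(MTBF+MTTR) = 9790/(9790+119.2) = 0.98797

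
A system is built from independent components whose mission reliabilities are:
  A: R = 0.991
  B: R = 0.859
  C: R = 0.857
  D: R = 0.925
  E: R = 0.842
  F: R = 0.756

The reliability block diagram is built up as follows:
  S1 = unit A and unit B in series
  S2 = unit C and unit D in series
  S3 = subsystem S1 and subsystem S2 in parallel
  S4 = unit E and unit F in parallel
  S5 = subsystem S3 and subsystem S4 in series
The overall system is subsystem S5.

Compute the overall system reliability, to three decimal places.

Series (A and B): 0.99100 × 0.85900 = 0.85127
Series (C and D): 0.85700 × 0.92500 = 0.79273
Parallel ([0.85127] and [0.79273]): 1 − (1 − 0.85127)(1 − 0.79273) = 0.96917
Parallel (E and F): 1 − (1 − 0.84200)(1 − 0.75600) = 0.96145
Series ([0.96917] and [0.96145]): 0.96917 × 0.96145 = 0.932

0.932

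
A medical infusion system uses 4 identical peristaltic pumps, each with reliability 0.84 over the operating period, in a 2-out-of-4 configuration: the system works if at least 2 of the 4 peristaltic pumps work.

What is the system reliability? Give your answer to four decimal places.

R = Σ_{i=2}^{4} C(4,i) p^i (1−p)^{4−i} with p = 0.84
C(4,2)·0.84^2·0.16^2 = 0.108380
C(4,3)·0.84^3·0.16^1 = 0.379331
C(4,4)·0.84^4·0.16^0 = 0.497871
Sum = 0.9856

0.9856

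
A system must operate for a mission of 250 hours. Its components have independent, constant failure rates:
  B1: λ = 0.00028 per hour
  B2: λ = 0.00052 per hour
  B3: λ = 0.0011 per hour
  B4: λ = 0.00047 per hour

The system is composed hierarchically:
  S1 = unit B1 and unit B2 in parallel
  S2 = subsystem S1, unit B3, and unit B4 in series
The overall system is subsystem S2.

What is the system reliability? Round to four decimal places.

0.6698

R(B1) = exp(−0.00028 × 250) = 0.932394
R(B2) = exp(−0.00052 × 250) = 0.878095
R(B3) = exp(−0.0011 × 250) = 0.759572
R(B4) = exp(−0.00047 × 250) = 0.889141
Parallel (B1 and B2): 1 − (1 − 0.932394)(1 − 0.878095) = 0.991758
Series ([0.991758], B3, and B4): 0.991758 × 0.759572 × 0.889141 = 0.6698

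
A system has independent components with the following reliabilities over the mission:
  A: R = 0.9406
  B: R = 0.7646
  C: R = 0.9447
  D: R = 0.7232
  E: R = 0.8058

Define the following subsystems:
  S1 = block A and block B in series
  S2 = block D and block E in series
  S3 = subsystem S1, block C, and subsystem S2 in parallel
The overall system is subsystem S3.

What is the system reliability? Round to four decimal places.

0.9935

Series (A and B): 0.940600 × 0.764600 = 0.719183
Series (D and E): 0.723200 × 0.805800 = 0.582755
Parallel ([0.719183], C, and [0.582755]): 1 − (1 − 0.719183)(1 − 0.944700)(1 − 0.582755) = 0.9935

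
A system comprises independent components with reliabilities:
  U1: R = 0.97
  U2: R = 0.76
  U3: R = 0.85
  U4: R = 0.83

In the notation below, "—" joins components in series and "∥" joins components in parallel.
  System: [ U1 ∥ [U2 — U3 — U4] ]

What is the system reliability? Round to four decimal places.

0.9861

Series (U2, U3, and U4): 0.760000 × 0.850000 × 0.830000 = 0.536180
Parallel (U1 and [0.536180]): 1 − (1 − 0.970000)(1 − 0.536180) = 0.9861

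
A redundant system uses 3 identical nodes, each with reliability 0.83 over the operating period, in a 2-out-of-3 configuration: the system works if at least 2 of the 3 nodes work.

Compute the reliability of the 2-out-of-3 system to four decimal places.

R = Σ_{i=2}^{3} C(3,i) p^i (1−p)^{3−i} with p = 0.83
C(3,2)·0.83^2·0.17^1 = 0.351339
C(3,3)·0.83^3·0.17^0 = 0.571787
Sum = 0.9231

0.9231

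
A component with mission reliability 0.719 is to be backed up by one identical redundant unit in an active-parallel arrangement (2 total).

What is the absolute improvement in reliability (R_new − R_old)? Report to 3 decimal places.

R_before = 0.719
R_after = 1 − (1 − 0.719)^2 = 0.921
ΔR = 0.921 − 0.719 = 0.202

0.202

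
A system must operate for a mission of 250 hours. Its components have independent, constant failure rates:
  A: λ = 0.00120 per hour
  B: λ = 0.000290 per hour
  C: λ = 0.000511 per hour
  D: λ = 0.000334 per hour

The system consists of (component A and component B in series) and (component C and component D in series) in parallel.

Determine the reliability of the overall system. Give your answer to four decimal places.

0.9408

R(A) = exp(−0.00120 × 250) = 0.740818
R(B) = exp(−0.000290 × 250) = 0.930066
R(C) = exp(−0.000511 × 250) = 0.880073
R(D) = exp(−0.000334 × 250) = 0.919891
Series (A and B): 0.740818 × 0.930066 = 0.689010
Series (C and D): 0.880073 × 0.919891 = 0.809571
Parallel ([0.689010] and [0.809571]): 1 − (1 − 0.689010)(1 − 0.809571) = 0.9408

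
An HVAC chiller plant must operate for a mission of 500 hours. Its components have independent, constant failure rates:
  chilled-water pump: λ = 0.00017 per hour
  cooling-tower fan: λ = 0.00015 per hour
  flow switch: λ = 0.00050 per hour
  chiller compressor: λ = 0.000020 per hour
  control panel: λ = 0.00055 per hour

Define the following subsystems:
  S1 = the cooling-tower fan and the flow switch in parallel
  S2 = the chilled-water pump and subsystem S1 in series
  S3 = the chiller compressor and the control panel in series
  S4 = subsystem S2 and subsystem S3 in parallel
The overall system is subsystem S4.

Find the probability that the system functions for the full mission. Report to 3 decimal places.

R(chilled-water pump) = exp(−0.00017 × 500) = 0.91851
R(cooling-tower fan) = exp(−0.00015 × 500) = 0.92774
R(flow switch) = exp(−0.00050 × 500) = 0.77880
R(chiller compressor) = exp(−0.000020 × 500) = 0.99005
R(control panel) = exp(−0.00055 × 500) = 0.75957
Parallel (cooling-tower fan and flow switch): 1 − (1 − 0.92774)(1 − 0.77880) = 0.98402
Series (chilled-water pump and [0.98402]): 0.91851 × 0.98402 = 0.90383
Series (chiller compressor and control panel): 0.99005 × 0.75957 = 0.75201
Parallel ([0.90383] and [0.75201]): 1 − (1 − 0.90383)(1 − 0.75201) = 0.976

0.976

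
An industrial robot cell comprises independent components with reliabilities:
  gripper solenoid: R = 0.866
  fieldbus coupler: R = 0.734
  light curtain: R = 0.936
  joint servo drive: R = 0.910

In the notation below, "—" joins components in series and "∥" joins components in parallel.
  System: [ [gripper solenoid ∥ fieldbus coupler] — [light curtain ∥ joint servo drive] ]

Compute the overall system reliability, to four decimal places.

0.9588

Parallel (gripper solenoid and fieldbus coupler): 1 − (1 − 0.866000)(1 − 0.734000) = 0.964356
Parallel (light curtain and joint servo drive): 1 − (1 − 0.936000)(1 − 0.910000) = 0.994240
Series ([0.964356] and [0.994240]): 0.964356 × 0.994240 = 0.9588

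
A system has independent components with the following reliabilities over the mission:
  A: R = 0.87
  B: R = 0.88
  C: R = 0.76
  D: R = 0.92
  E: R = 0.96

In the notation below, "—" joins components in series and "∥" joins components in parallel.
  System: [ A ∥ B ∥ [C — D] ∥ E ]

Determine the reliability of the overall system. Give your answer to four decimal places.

0.9998

Series (C and D): 0.760000 × 0.920000 = 0.699200
Parallel (A, B, [0.699200], and E): 1 − (1 − 0.870000)(1 − 0.880000)(1 − 0.699200)(1 − 0.960000) = 0.9998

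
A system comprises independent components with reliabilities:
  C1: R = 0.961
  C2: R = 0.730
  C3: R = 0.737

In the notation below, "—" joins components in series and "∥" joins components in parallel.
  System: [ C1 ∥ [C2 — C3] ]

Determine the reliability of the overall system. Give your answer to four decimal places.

Series (C2 and C3): 0.730000 × 0.737000 = 0.538010
Parallel (C1 and [0.538010]): 1 − (1 − 0.961000)(1 − 0.538010) = 0.9820

0.9820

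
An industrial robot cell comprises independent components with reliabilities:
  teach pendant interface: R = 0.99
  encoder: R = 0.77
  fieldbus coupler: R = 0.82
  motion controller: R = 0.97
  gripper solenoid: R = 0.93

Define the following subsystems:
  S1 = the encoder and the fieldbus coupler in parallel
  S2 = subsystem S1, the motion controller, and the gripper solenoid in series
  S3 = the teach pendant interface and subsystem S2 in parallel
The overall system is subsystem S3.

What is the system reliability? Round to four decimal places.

0.9986

Parallel (encoder and fieldbus coupler): 1 − (1 − 0.770000)(1 − 0.820000) = 0.958600
Series ([0.958600], motion controller, and gripper solenoid): 0.958600 × 0.970000 × 0.930000 = 0.864753
Parallel (teach pendant interface and [0.864753]): 1 − (1 − 0.990000)(1 − 0.864753) = 0.9986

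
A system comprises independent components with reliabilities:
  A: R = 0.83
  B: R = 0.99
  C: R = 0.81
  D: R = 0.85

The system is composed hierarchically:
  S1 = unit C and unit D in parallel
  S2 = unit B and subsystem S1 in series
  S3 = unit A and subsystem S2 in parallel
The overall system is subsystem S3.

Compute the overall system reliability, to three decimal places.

0.994

Parallel (C and D): 1 − (1 − 0.81000)(1 − 0.85000) = 0.97150
Series (B and [0.97150]): 0.99000 × 0.97150 = 0.96179
Parallel (A and [0.96179]): 1 − (1 − 0.83000)(1 − 0.96179) = 0.994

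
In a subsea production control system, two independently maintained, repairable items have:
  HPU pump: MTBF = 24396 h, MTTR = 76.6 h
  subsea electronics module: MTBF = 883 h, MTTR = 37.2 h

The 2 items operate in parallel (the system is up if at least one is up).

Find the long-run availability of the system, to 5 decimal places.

0.99987

A(HPU pump) = MTBF/(MTBF+MTTR) = 24396/(24396+76.6) = 0.996870
A(subsea electronics module) = MTBF/(MTBF+MTTR) = 883/(883+37.2) = 0.959574
Parallel availability: 1 − (1 − 0.996870)(1 − 0.959574) = 0.99987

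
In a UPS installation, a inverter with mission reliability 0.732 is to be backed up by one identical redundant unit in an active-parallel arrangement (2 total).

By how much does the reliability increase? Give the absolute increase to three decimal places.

0.196

R_before = 0.732
R_after = 1 − (1 − 0.732)^2 = 0.928
ΔR = 0.928 − 0.732 = 0.196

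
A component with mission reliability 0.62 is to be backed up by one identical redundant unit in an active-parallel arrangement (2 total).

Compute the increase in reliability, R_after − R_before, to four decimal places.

0.2356

R_before = 0.62
R_after = 1 − (1 − 0.62)^2 = 0.8556
ΔR = 0.8556 − 0.62 = 0.2356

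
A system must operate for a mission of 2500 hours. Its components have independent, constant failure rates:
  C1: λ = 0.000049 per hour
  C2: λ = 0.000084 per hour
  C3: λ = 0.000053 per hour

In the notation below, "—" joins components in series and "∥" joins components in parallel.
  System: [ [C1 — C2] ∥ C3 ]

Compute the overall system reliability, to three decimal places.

0.965

R(C1) = exp(−0.000049 × 2500) = 0.88471
R(C2) = exp(−0.000084 × 2500) = 0.81058
R(C3) = exp(−0.000053 × 2500) = 0.87590
Series (C1 and C2): 0.88471 × 0.81058 = 0.71713
Parallel ([0.71713] and C3): 1 − (1 − 0.71713)(1 − 0.87590) = 0.965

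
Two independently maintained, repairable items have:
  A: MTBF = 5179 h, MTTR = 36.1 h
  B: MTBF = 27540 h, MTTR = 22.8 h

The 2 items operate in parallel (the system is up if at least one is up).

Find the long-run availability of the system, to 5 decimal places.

0.99999

A(A) = MTBF/(MTBF+MTTR) = 5179/(5179+36.1) = 0.993078
A(B) = MTBF/(MTBF+MTTR) = 27540/(27540+22.8) = 0.999173
Parallel availability: 1 − (1 − 0.993078)(1 − 0.999173) = 0.99999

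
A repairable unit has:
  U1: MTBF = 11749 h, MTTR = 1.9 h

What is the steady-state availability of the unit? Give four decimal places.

0.9998

A(U1) = MTBF/(MTBF+MTTR) = 11749/(11749+1.9) = 0.9998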